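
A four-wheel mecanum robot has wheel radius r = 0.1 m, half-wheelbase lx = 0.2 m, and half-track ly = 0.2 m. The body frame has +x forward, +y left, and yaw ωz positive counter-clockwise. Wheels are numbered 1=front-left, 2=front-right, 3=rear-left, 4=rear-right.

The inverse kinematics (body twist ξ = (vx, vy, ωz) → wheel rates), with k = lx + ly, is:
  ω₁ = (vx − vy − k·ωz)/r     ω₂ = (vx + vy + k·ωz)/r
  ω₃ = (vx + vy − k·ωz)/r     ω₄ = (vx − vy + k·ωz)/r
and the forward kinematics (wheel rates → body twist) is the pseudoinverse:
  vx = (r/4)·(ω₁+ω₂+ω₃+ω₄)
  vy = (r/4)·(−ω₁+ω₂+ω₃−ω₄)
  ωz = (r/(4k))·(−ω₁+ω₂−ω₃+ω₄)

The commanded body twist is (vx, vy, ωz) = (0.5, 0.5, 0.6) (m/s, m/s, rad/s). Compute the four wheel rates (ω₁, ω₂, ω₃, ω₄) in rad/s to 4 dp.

(-2.4000, 12.4000, 7.6000, 2.4000)

k = lx + ly = 0.2 + 0.2 = 0.4000;  k·ωz = 0.4000·0.6 = 0.2400
ω₁ (FL) = (vx − vy − k·ωz)/r = -0.2400/0.1 = -2.4000
ω₂ (FR) = (vx + vy + k·ωz)/r = 1.2400/0.1 = 12.4000
ω₃ (RL) = (vx + vy − k·ωz)/r = 0.7600/0.1 = 7.6000
ω₄ (RR) = (vx − vy + k·ωz)/r = 0.2400/0.1 = 2.4000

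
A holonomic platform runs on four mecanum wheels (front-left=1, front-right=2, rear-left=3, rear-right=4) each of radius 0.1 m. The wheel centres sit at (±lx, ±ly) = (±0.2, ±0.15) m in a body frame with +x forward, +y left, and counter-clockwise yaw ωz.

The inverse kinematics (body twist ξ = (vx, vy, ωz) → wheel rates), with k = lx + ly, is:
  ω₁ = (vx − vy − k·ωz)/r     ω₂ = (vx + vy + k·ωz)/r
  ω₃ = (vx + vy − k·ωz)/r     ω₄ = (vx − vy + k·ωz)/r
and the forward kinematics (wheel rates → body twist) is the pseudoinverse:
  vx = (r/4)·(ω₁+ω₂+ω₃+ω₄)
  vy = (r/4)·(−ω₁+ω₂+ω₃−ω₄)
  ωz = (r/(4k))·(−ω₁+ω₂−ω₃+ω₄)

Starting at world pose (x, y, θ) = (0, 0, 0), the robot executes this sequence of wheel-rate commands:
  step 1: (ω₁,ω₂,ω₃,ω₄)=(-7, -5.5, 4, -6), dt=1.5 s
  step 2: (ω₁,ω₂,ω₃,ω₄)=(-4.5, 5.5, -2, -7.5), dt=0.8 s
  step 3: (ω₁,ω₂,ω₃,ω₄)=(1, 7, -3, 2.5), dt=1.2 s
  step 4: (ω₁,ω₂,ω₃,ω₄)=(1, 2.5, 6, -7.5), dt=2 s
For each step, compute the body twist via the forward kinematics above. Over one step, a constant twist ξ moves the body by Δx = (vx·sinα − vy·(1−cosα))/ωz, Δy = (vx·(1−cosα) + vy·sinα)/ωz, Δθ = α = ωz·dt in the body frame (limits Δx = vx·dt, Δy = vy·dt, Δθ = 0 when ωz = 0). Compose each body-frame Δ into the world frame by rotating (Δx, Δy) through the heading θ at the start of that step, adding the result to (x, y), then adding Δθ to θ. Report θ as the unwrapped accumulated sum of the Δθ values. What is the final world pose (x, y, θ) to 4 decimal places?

(0.4325, 1.4516, -1.3821)

step 1: ξ=(vx,vy,ωz)=(-0.3625, 0.2875, -0.6071), dt=1.5 → body Δ=(-0.2885, 0.6050, -0.9107) → world pose (-0.2885, 0.6050, -0.9107)
step 2: ξ=(vx,vy,ωz)=(-0.2125, 0.3875, 0.3214), dt=0.8 → body Δ=(-0.2078, 0.2849, 0.2571) → world pose (-0.1909, 0.9438, -0.6536)
step 3: ξ=(vx,vy,ωz)=(0.1875, 0.0125, 0.8214), dt=1.2 → body Δ=(0.1835, 0.1149, 0.9857) → world pose (0.0247, 0.9235, 0.3321)
step 4: ξ=(vx,vy,ωz)=(0.0500, 0.3750, -0.8571), dt=2.0 → body Δ=(0.5578, 0.3663, -1.7143) → world pose (0.4325, 1.4516, -1.3821)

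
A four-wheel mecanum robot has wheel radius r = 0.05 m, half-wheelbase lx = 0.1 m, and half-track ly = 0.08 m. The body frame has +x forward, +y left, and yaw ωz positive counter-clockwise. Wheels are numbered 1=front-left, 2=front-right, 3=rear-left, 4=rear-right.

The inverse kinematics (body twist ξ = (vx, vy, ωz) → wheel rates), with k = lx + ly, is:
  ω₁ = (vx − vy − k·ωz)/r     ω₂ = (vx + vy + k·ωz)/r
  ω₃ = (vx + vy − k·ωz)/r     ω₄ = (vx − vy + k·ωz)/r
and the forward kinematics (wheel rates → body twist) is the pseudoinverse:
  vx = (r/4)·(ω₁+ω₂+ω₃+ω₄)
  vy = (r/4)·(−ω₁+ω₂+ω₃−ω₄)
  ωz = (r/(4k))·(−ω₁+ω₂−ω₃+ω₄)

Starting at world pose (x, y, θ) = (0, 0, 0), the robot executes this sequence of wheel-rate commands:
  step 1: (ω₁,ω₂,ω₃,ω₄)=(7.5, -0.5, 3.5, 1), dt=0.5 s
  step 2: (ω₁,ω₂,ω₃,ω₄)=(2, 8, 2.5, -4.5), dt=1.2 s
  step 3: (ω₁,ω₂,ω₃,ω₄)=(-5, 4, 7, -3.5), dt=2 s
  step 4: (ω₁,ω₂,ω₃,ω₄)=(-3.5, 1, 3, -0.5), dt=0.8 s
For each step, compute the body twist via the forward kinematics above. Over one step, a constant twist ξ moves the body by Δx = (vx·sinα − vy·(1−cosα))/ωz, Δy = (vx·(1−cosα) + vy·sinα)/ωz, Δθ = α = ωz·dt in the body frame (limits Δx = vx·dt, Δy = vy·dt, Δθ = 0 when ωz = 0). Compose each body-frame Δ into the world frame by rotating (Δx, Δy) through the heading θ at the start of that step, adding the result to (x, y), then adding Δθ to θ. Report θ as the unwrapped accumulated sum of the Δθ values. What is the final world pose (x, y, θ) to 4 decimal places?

step 1: ξ=(vx,vy,ωz)=(0.1438, -0.0687, -0.7292), dt=0.5 → body Δ=(0.0641, -0.0466, -0.3646) → world pose (0.0641, -0.0466, -0.3646)
step 2: ξ=(vx,vy,ωz)=(0.1000, 0.1625, -0.0694), dt=1.2 → body Δ=(0.1280, 0.1898, -0.0833) → world pose (0.2513, 0.0851, -0.4479)
step 3: ξ=(vx,vy,ωz)=(0.0313, 0.2438, -0.1042), dt=2.0 → body Δ=(0.1126, 0.4775, -0.2083) → world pose (0.5597, 0.4667, -0.6563)
step 4: ξ=(vx,vy,ωz)=(0.0000, 0.1000, 0.0694), dt=0.8 → body Δ=(-0.0022, 0.0800, 0.0556) → world pose (0.6067, 0.5314, -0.6007)

(0.6067, 0.5314, -0.6007)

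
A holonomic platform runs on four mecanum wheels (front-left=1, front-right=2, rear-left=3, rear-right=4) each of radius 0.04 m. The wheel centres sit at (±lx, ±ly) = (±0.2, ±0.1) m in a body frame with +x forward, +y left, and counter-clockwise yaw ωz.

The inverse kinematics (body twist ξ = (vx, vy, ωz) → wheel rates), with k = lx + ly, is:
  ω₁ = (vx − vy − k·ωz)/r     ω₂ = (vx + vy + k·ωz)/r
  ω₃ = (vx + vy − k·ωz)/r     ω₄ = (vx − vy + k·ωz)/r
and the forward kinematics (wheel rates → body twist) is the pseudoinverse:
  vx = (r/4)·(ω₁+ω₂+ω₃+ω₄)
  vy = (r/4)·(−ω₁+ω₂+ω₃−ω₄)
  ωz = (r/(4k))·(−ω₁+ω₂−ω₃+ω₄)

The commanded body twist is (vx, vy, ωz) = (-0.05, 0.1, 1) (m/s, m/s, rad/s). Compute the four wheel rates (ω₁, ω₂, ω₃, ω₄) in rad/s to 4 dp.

k = lx + ly = 0.2 + 0.1 = 0.3000;  k·ωz = 0.3000·1 = 0.3000
ω₁ (FL) = (vx − vy − k·ωz)/r = -0.4500/0.04 = -11.2500
ω₂ (FR) = (vx + vy + k·ωz)/r = 0.3500/0.04 = 8.7500
ω₃ (RL) = (vx + vy − k·ωz)/r = -0.2500/0.04 = -6.2500
ω₄ (RR) = (vx − vy + k·ωz)/r = 0.1500/0.04 = 3.7500

(-11.2500, 8.7500, -6.2500, 3.7500)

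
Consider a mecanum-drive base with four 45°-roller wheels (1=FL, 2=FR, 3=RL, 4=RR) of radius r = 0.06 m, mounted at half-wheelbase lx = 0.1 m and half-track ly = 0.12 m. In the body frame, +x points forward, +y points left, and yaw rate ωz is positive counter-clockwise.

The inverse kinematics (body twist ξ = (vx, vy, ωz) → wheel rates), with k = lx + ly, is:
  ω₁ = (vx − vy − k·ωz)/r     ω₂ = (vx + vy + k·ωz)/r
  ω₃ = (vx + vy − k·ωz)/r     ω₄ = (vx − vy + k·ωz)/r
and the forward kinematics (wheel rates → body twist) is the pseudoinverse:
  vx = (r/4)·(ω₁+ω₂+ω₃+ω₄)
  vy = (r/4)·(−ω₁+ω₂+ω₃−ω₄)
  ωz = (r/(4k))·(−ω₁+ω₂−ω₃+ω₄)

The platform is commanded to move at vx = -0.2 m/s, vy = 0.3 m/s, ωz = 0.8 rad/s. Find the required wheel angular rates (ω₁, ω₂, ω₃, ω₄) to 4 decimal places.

(-11.2667, 4.6000, -1.2667, -5.4000)

k = lx + ly = 0.1 + 0.12 = 0.2200;  k·ωz = 0.2200·0.8 = 0.1760
ω₁ (FL) = (vx − vy − k·ωz)/r = -0.6760/0.06 = -11.2667
ω₂ (FR) = (vx + vy + k·ωz)/r = 0.2760/0.06 = 4.6000
ω₃ (RL) = (vx + vy − k·ωz)/r = -0.0760/0.06 = -1.2667
ω₄ (RR) = (vx − vy + k·ωz)/r = -0.3240/0.06 = -5.4000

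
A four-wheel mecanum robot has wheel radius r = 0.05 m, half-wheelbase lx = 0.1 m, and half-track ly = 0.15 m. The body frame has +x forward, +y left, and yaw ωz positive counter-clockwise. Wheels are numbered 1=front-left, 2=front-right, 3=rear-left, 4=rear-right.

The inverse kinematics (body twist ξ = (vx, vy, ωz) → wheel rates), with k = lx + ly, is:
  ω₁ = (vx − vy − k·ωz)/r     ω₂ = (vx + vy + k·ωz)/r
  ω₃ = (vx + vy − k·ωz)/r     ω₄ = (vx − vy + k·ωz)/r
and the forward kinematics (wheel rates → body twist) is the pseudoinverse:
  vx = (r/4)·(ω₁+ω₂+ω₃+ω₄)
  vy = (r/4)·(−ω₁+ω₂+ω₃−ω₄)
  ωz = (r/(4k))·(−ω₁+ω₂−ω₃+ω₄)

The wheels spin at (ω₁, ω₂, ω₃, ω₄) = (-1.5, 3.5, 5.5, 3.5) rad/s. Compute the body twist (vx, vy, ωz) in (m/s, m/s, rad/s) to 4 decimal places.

k = lx + ly = 0.1 + 0.15 = 0.2500
ω₁+ω₂+ω₃+ω₄ = 11.0000  →  vx = (0.05/4)·11.0000 = 0.1375
−ω₁+ω₂+ω₃−ω₄ = 7.0000  →  vy = (0.05/4)·7.0000 = 0.0875
−ω₁+ω₂−ω₃+ω₄ = 3.0000  →  ωz = (0.05/1.0000)·3.0000 = 0.1500

(0.1375, 0.0875, 0.1500)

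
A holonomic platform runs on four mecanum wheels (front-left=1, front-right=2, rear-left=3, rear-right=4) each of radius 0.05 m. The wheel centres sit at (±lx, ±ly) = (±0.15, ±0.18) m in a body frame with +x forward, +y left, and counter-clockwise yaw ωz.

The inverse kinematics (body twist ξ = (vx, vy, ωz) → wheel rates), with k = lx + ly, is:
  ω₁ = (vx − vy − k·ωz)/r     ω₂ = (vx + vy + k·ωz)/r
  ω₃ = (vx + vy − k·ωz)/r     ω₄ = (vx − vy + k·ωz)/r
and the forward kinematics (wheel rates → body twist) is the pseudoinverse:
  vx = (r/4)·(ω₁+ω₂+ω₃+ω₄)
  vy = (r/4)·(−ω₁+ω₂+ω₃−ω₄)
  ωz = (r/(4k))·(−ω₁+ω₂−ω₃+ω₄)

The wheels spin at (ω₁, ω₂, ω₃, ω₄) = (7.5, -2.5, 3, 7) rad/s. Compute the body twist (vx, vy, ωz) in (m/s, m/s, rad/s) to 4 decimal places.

(0.1875, -0.1750, -0.2273)

k = lx + ly = 0.15 + 0.18 = 0.3300
ω₁+ω₂+ω₃+ω₄ = 15.0000  →  vx = (0.05/4)·15.0000 = 0.1875
−ω₁+ω₂+ω₃−ω₄ = -14.0000  →  vy = (0.05/4)·-14.0000 = -0.1750
−ω₁+ω₂−ω₃+ω₄ = -6.0000  →  ωz = (0.05/1.3200)·-6.0000 = -0.2273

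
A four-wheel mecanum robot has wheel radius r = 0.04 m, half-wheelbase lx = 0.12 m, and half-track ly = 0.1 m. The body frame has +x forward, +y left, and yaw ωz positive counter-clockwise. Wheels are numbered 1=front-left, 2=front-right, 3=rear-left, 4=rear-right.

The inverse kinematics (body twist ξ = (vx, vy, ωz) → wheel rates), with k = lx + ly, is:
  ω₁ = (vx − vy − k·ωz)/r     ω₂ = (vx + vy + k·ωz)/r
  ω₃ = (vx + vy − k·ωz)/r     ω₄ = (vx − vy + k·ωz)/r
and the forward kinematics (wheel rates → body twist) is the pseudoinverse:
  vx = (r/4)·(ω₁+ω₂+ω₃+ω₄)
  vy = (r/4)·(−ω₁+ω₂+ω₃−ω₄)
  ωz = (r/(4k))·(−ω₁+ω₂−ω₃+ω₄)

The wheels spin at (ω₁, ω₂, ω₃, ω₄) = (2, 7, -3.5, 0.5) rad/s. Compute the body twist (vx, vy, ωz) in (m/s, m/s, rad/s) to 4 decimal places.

k = lx + ly = 0.12 + 0.1 = 0.2200
ω₁+ω₂+ω₃+ω₄ = 6.0000  →  vx = (0.04/4)·6.0000 = 0.0600
−ω₁+ω₂+ω₃−ω₄ = 1.0000  →  vy = (0.04/4)·1.0000 = 0.0100
−ω₁+ω₂−ω₃+ω₄ = 9.0000  →  ωz = (0.04/0.8800)·9.0000 = 0.4091

(0.0600, 0.0100, 0.4091)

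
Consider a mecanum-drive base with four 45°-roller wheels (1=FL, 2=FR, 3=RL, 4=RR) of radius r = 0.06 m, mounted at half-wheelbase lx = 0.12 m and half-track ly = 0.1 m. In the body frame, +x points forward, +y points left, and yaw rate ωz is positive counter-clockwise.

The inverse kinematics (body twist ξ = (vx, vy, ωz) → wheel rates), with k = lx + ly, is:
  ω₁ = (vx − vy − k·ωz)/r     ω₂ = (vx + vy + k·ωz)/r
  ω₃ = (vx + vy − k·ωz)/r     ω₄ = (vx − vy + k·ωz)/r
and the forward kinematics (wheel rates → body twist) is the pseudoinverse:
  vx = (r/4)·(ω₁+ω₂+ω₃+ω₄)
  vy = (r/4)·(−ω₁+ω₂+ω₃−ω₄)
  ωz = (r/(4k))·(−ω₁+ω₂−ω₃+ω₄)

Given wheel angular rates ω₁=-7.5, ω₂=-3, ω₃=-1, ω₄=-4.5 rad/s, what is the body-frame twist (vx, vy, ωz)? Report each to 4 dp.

(-0.2400, 0.1200, 0.0682)

k = lx + ly = 0.12 + 0.1 = 0.2200
ω₁+ω₂+ω₃+ω₄ = -16.0000  →  vx = (0.06/4)·-16.0000 = -0.2400
−ω₁+ω₂+ω₃−ω₄ = 8.0000  →  vy = (0.06/4)·8.0000 = 0.1200
−ω₁+ω₂−ω₃+ω₄ = 1.0000  →  ωz = (0.06/0.8800)·1.0000 = 0.0682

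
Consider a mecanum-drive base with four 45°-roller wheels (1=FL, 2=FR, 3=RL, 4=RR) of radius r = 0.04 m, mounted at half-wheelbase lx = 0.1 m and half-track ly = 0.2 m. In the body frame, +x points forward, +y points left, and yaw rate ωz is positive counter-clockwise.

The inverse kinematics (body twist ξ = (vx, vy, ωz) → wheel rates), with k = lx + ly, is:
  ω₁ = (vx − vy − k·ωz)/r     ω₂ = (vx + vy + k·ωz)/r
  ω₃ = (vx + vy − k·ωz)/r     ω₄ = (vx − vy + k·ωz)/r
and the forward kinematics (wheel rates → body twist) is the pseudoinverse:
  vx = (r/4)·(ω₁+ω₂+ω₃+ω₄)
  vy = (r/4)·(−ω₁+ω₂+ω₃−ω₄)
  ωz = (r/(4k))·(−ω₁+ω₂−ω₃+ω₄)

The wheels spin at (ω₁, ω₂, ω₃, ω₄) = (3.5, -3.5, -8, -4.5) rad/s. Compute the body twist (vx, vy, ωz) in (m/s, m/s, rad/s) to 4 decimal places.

k = lx + ly = 0.1 + 0.2 = 0.3000
ω₁+ω₂+ω₃+ω₄ = -12.5000  →  vx = (0.04/4)·-12.5000 = -0.1250
−ω₁+ω₂+ω₃−ω₄ = -10.5000  →  vy = (0.04/4)·-10.5000 = -0.1050
−ω₁+ω₂−ω₃+ω₄ = -3.5000  →  ωz = (0.04/1.2000)·-3.5000 = -0.1167

(-0.1250, -0.1050, -0.1167)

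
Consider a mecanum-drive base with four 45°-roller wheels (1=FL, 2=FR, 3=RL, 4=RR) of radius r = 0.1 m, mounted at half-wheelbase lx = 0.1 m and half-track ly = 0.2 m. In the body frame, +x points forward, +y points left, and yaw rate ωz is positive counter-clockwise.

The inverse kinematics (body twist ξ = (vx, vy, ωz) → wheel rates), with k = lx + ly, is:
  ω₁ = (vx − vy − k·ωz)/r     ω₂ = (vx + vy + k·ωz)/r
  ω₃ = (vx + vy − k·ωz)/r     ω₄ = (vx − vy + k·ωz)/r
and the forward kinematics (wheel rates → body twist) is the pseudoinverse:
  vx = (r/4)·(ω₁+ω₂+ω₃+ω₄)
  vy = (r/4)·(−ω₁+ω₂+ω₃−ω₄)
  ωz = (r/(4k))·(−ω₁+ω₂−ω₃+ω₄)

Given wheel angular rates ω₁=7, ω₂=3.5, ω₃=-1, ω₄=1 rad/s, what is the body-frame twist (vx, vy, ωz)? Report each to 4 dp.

k = lx + ly = 0.1 + 0.2 = 0.3000
ω₁+ω₂+ω₃+ω₄ = 10.5000  →  vx = (0.1/4)·10.5000 = 0.2625
−ω₁+ω₂+ω₃−ω₄ = -5.5000  →  vy = (0.1/4)·-5.5000 = -0.1375
−ω₁+ω₂−ω₃+ω₄ = -1.5000  →  ωz = (0.1/1.2000)·-1.5000 = -0.1250

(0.2625, -0.1375, -0.1250)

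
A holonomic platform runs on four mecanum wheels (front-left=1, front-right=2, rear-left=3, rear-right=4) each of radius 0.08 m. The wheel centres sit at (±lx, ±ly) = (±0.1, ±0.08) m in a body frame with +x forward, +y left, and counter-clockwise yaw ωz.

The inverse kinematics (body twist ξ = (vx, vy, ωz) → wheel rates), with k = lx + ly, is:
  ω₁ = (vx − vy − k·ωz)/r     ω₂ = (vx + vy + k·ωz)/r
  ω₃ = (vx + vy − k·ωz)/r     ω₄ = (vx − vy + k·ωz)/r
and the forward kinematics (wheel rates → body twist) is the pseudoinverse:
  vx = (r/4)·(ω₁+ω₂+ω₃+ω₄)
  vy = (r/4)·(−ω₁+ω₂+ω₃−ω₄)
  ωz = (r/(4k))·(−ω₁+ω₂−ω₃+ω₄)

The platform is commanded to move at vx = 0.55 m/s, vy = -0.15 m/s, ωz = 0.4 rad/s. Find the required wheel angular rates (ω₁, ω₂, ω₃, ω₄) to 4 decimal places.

k = lx + ly = 0.1 + 0.08 = 0.1800;  k·ωz = 0.1800·0.4 = 0.0720
ω₁ (FL) = (vx − vy − k·ωz)/r = 0.6280/0.08 = 7.8500
ω₂ (FR) = (vx + vy + k·ωz)/r = 0.4720/0.08 = 5.9000
ω₃ (RL) = (vx + vy − k·ωz)/r = 0.3280/0.08 = 4.1000
ω₄ (RR) = (vx − vy + k·ωz)/r = 0.7720/0.08 = 9.6500

(7.8500, 5.9000, 4.1000, 9.6500)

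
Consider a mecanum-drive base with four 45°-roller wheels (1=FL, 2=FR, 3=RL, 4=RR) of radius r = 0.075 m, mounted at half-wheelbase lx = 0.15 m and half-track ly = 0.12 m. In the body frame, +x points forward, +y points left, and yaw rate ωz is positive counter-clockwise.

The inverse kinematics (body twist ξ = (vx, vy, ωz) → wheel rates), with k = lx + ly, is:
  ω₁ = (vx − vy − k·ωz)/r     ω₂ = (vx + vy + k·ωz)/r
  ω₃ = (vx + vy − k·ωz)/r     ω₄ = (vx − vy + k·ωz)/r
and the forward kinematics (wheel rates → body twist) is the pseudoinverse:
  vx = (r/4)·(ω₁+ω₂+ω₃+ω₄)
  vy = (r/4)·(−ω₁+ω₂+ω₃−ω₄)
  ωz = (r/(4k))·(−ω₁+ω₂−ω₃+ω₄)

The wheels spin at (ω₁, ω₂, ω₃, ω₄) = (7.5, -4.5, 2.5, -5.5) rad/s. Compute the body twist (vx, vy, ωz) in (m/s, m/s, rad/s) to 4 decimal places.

(0.0000, -0.0750, -1.3889)

k = lx + ly = 0.15 + 0.12 = 0.2700
ω₁+ω₂+ω₃+ω₄ = 0.0000  →  vx = (0.075/4)·0.0000 = 0.0000
−ω₁+ω₂+ω₃−ω₄ = -4.0000  →  vy = (0.075/4)·-4.0000 = -0.0750
−ω₁+ω₂−ω₃+ω₄ = -20.0000  →  ωz = (0.075/1.0800)·-20.0000 = -1.3889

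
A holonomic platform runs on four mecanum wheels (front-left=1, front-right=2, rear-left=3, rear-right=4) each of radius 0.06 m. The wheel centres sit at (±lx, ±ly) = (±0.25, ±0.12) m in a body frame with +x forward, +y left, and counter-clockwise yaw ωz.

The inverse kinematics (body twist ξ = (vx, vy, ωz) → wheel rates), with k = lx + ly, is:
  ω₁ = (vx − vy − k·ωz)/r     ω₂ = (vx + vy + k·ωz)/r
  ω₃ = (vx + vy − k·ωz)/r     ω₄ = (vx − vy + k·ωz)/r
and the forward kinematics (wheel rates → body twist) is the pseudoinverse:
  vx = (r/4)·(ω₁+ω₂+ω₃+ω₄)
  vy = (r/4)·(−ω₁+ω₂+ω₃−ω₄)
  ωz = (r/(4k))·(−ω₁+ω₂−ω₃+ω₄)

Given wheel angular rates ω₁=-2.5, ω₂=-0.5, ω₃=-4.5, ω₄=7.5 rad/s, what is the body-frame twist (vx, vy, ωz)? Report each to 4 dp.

k = lx + ly = 0.25 + 0.12 = 0.3700
ω₁+ω₂+ω₃+ω₄ = 0.0000  →  vx = (0.06/4)·0.0000 = 0.0000
−ω₁+ω₂+ω₃−ω₄ = -10.0000  →  vy = (0.06/4)·-10.0000 = -0.1500
−ω₁+ω₂−ω₃+ω₄ = 14.0000  →  ωz = (0.06/1.4800)·14.0000 = 0.5676

(0.0000, -0.1500, 0.5676)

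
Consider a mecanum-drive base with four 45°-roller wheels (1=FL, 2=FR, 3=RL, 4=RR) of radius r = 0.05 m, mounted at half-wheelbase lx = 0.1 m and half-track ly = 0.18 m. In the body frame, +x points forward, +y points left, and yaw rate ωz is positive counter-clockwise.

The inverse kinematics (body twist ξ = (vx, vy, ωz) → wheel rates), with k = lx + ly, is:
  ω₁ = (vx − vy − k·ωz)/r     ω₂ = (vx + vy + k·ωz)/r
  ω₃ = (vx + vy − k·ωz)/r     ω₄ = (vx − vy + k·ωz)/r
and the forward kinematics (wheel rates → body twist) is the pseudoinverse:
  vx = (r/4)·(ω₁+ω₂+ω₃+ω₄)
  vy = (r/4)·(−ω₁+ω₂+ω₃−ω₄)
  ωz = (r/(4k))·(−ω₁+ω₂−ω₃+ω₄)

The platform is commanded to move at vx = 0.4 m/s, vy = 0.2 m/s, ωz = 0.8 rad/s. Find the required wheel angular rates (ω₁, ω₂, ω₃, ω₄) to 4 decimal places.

k = lx + ly = 0.1 + 0.18 = 0.2800;  k·ωz = 0.2800·0.8 = 0.2240
ω₁ (FL) = (vx − vy − k·ωz)/r = -0.0240/0.05 = -0.4800
ω₂ (FR) = (vx + vy + k·ωz)/r = 0.8240/0.05 = 16.4800
ω₃ (RL) = (vx + vy − k·ωz)/r = 0.3760/0.05 = 7.5200
ω₄ (RR) = (vx − vy + k·ωz)/r = 0.4240/0.05 = 8.4800

(-0.4800, 16.4800, 7.5200, 8.4800)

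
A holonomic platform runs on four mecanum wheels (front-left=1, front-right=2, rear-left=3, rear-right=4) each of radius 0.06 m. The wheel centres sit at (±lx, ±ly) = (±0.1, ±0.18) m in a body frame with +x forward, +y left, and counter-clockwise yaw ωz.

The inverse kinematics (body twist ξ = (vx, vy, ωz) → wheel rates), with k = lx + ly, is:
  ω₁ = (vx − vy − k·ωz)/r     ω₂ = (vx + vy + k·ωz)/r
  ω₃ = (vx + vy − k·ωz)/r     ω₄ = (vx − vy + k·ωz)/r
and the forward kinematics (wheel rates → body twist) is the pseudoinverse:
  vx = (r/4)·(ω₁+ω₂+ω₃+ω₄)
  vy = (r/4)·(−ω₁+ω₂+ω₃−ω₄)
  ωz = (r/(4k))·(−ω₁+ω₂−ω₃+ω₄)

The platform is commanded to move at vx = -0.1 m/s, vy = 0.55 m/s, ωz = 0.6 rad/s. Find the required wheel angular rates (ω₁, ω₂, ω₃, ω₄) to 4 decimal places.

k = lx + ly = 0.1 + 0.18 = 0.2800;  k·ωz = 0.2800·0.6 = 0.1680
ω₁ (FL) = (vx − vy − k·ωz)/r = -0.8180/0.06 = -13.6333
ω₂ (FR) = (vx + vy + k·ωz)/r = 0.6180/0.06 = 10.3000
ω₃ (RL) = (vx + vy − k·ωz)/r = 0.2820/0.06 = 4.7000
ω₄ (RR) = (vx − vy + k·ωz)/r = -0.4820/0.06 = -8.0333

(-13.6333, 10.3000, 4.7000, -8.0333)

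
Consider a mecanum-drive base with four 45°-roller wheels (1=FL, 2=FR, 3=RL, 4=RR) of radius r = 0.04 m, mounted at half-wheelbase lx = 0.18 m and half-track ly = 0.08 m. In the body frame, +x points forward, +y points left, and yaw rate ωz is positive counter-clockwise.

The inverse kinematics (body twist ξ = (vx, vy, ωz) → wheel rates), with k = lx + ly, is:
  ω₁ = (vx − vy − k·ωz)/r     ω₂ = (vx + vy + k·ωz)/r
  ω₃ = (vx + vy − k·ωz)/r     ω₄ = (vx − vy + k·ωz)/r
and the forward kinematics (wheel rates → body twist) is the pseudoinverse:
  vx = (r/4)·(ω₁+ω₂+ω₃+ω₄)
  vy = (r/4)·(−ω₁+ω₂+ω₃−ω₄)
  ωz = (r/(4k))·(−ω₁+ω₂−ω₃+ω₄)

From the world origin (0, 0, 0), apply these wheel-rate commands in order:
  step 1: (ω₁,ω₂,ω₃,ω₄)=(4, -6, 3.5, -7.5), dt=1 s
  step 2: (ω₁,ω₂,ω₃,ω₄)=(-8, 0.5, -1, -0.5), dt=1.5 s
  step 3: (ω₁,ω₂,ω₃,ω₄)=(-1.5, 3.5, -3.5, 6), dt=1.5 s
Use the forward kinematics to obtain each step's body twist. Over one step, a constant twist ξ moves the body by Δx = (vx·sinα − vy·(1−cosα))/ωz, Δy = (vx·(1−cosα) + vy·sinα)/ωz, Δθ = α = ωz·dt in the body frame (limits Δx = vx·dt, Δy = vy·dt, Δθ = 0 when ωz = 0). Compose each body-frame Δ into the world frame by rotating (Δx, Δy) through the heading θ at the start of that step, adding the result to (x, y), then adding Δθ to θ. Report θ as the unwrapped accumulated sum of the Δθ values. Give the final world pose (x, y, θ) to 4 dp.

step 1: ξ=(vx,vy,ωz)=(-0.0600, 0.0100, -0.8077), dt=1.0 → body Δ=(-0.0499, 0.0319, -0.8077) → world pose (-0.0499, 0.0319, -0.8077)
step 2: ξ=(vx,vy,ωz)=(-0.0900, 0.0800, 0.3462), dt=1.5 → body Δ=(-0.1595, 0.0804, 0.5192) → world pose (-0.1020, 0.2027, -0.2885)
step 3: ξ=(vx,vy,ωz)=(0.0450, -0.0450, 0.5577), dt=1.5 → body Δ=(0.0865, -0.0333, 0.8365) → world pose (-0.0285, 0.1462, 0.5481)

(-0.0285, 0.1462, 0.5481)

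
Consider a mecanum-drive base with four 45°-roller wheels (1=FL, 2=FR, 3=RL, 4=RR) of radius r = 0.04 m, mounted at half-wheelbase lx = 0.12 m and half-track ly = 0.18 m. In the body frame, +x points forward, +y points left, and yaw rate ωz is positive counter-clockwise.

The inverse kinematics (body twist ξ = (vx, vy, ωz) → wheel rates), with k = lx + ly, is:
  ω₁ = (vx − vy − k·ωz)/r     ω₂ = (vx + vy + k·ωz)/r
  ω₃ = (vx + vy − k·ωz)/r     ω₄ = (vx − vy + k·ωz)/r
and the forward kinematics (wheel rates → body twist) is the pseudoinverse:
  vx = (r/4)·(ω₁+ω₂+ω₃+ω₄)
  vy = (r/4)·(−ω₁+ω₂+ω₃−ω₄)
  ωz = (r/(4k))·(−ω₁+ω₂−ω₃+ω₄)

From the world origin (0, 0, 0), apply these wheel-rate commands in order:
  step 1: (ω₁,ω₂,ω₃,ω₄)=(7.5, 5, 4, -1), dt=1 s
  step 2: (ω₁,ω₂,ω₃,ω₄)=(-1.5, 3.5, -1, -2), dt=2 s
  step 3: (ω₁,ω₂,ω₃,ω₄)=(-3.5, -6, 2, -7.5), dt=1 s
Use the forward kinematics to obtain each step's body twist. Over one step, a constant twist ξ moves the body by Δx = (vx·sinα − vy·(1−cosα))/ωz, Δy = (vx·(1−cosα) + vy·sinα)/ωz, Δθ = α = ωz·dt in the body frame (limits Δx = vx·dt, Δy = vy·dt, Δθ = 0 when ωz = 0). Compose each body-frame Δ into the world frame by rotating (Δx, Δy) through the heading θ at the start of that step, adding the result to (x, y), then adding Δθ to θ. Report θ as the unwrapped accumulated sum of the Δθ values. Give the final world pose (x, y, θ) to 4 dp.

step 1: ξ=(vx,vy,ωz)=(0.1550, 0.0250, -0.2500), dt=1.0 → body Δ=(0.1565, 0.0055, -0.2500) → world pose (0.1565, 0.0055, -0.2500)
step 2: ξ=(vx,vy,ωz)=(-0.0100, 0.0600, 0.1333), dt=2.0 → body Δ=(-0.0357, 0.1159, 0.2667) → world pose (0.1506, 0.1266, 0.0167)
step 3: ξ=(vx,vy,ωz)=(-0.1500, 0.0700, -0.4000), dt=1.0 → body Δ=(-0.1322, 0.0978, -0.4000) → world pose (0.0168, 0.2222, -0.3833)

(0.0168, 0.2222, -0.3833)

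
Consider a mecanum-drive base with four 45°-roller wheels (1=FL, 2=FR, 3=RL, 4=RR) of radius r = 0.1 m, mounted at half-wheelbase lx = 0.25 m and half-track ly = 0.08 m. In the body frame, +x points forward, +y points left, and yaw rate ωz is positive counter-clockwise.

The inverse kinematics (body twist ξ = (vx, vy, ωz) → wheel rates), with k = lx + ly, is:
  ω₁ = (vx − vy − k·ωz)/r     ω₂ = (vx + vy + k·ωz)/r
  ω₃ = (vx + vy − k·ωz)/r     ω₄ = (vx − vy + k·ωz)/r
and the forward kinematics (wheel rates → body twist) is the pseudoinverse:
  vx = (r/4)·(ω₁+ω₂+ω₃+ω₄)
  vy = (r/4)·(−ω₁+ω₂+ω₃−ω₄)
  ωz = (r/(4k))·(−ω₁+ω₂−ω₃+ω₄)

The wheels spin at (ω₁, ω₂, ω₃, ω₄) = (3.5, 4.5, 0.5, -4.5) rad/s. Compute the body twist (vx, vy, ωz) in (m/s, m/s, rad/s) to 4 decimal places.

k = lx + ly = 0.25 + 0.08 = 0.3300
ω₁+ω₂+ω₃+ω₄ = 4.0000  →  vx = (0.1/4)·4.0000 = 0.1000
−ω₁+ω₂+ω₃−ω₄ = 6.0000  →  vy = (0.1/4)·6.0000 = 0.1500
−ω₁+ω₂−ω₃+ω₄ = -4.0000  →  ωz = (0.1/1.3200)·-4.0000 = -0.3030

(0.1000, 0.1500, -0.3030)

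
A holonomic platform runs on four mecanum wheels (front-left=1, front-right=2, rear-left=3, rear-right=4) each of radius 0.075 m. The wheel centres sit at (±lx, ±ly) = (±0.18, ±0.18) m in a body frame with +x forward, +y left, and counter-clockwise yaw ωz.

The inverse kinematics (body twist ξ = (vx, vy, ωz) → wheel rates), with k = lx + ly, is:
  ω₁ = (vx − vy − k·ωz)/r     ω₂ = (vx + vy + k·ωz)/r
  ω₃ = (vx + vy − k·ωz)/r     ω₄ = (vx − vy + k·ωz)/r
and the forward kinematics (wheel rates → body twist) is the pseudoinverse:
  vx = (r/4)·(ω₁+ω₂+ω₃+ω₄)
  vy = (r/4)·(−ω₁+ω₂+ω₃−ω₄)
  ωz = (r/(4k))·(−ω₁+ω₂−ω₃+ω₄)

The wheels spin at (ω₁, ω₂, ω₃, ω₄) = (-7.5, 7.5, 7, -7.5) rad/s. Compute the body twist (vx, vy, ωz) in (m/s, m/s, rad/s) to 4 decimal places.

(-0.0094, 0.5531, 0.0260)

k = lx + ly = 0.18 + 0.18 = 0.3600
ω₁+ω₂+ω₃+ω₄ = -0.5000  →  vx = (0.075/4)·-0.5000 = -0.0094
−ω₁+ω₂+ω₃−ω₄ = 29.5000  →  vy = (0.075/4)·29.5000 = 0.5531
−ω₁+ω₂−ω₃+ω₄ = 0.5000  →  ωz = (0.075/1.4400)·0.5000 = 0.0260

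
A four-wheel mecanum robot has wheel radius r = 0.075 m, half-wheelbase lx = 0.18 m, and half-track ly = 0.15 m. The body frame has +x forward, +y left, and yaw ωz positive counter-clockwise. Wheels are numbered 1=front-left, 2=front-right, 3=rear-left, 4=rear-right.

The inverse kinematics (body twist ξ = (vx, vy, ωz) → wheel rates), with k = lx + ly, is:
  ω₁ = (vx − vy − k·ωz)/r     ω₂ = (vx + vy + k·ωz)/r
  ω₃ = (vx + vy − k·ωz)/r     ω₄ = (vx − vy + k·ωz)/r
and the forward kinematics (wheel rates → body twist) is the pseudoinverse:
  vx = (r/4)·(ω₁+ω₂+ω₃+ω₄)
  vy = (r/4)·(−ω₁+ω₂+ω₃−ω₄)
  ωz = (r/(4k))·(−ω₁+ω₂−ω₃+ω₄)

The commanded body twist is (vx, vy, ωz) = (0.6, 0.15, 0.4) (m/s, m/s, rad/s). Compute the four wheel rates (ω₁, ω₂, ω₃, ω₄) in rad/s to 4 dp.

k = lx + ly = 0.18 + 0.15 = 0.3300;  k·ωz = 0.3300·0.4 = 0.1320
ω₁ (FL) = (vx − vy − k·ωz)/r = 0.3180/0.075 = 4.2400
ω₂ (FR) = (vx + vy + k·ωz)/r = 0.8820/0.075 = 11.7600
ω₃ (RL) = (vx + vy − k·ωz)/r = 0.6180/0.075 = 8.2400
ω₄ (RR) = (vx − vy + k·ωz)/r = 0.5820/0.075 = 7.7600

(4.2400, 11.7600, 8.2400, 7.7600)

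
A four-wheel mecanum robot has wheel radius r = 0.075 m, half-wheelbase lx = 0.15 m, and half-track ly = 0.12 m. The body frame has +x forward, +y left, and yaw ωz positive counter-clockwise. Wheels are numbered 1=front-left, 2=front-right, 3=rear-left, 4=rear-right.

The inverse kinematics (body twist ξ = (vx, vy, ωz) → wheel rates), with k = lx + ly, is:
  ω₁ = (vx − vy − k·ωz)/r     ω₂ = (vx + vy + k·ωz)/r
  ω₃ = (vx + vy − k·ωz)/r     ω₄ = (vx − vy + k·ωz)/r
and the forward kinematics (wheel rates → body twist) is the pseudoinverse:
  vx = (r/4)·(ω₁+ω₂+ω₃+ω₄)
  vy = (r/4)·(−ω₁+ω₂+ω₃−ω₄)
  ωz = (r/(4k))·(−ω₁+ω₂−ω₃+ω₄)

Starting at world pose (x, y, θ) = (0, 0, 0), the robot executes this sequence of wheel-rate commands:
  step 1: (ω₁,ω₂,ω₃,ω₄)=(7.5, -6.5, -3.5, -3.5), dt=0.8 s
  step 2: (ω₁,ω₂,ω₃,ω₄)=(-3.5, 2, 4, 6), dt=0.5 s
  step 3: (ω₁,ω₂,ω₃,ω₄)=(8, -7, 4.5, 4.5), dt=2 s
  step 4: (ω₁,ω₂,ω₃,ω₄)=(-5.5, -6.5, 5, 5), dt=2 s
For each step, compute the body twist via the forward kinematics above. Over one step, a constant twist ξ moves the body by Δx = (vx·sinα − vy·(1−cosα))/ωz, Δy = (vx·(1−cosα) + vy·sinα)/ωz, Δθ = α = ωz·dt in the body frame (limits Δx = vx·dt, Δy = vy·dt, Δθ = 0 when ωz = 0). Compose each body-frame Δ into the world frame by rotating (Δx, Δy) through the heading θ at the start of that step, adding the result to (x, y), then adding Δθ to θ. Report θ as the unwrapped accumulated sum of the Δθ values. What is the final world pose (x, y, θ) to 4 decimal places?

step 1: ξ=(vx,vy,ωz)=(-0.1125, -0.2625, -0.9722), dt=0.8 → body Δ=(-0.1588, -0.1562, -0.7778) → world pose (-0.1588, -0.1562, -0.7778)
step 2: ξ=(vx,vy,ωz)=(0.1594, 0.0656, 0.5208), dt=0.5 → body Δ=(0.0745, 0.0428, 0.2604) → world pose (-0.0757, -0.1780, -0.5174)
step 3: ξ=(vx,vy,ωz)=(0.1875, -0.2812, -1.0417), dt=2.0 → body Δ=(-0.2455, -0.5036, -2.0833) → world pose (-0.5382, -0.4943, -2.6007)
step 4: ξ=(vx,vy,ωz)=(-0.0375, -0.0188, -0.0694), dt=2.0 → body Δ=(-0.0774, -0.0322, -0.1389) → world pose (-0.4884, -0.4268, -2.7396)

(-0.4884, -0.4268, -2.7396)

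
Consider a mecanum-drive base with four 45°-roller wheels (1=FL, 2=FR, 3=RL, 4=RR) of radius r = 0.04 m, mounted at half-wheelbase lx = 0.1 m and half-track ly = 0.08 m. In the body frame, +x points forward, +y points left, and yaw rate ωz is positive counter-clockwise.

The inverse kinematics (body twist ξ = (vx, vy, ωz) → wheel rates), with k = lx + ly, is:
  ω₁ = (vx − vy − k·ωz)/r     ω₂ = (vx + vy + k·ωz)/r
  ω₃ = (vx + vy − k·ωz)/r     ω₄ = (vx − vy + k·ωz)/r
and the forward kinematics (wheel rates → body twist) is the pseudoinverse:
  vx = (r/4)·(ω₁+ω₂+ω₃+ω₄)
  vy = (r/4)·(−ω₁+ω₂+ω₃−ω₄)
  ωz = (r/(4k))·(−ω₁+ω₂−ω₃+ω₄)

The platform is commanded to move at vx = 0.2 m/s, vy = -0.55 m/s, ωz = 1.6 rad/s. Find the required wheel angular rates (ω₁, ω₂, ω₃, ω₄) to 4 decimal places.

(11.5500, -1.5500, -15.9500, 25.9500)

k = lx + ly = 0.1 + 0.08 = 0.1800;  k·ωz = 0.1800·1.6 = 0.2880
ω₁ (FL) = (vx − vy − k·ωz)/r = 0.4620/0.04 = 11.5500
ω₂ (FR) = (vx + vy + k·ωz)/r = -0.0620/0.04 = -1.5500
ω₃ (RL) = (vx + vy − k·ωz)/r = -0.6380/0.04 = -15.9500
ω₄ (RR) = (vx − vy + k·ωz)/r = 1.0380/0.04 = 25.9500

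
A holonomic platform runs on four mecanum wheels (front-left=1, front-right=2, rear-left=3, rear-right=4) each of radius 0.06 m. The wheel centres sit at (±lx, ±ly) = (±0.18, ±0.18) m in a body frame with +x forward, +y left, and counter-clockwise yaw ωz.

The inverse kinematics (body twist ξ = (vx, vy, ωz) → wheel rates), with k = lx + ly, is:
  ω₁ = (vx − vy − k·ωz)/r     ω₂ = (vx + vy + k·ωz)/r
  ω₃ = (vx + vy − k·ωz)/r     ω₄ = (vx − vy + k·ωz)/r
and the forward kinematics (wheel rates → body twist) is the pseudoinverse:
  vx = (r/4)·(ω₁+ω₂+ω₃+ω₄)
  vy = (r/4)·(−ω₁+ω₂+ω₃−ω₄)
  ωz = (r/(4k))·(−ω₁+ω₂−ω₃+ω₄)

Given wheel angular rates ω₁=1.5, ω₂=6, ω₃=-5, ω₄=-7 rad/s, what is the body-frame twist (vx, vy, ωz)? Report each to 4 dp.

k = lx + ly = 0.18 + 0.18 = 0.3600
ω₁+ω₂+ω₃+ω₄ = -4.5000  →  vx = (0.06/4)·-4.5000 = -0.0675
−ω₁+ω₂+ω₃−ω₄ = 6.5000  →  vy = (0.06/4)·6.5000 = 0.0975
−ω₁+ω₂−ω₃+ω₄ = 2.5000  →  ωz = (0.06/1.4400)·2.5000 = 0.1042

(-0.0675, 0.0975, 0.1042)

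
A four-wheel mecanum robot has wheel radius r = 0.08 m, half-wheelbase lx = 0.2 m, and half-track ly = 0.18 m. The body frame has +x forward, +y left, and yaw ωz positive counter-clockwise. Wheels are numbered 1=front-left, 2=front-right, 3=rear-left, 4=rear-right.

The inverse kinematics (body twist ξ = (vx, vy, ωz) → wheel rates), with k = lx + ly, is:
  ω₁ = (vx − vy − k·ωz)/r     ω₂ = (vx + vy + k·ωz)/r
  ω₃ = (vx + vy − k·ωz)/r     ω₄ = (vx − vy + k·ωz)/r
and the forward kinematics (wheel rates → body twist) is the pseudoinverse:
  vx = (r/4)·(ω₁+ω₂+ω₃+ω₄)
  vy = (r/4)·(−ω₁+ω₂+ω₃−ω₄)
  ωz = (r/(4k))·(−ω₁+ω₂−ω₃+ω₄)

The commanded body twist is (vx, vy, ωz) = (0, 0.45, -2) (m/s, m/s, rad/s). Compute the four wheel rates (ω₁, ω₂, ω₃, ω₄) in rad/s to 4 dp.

(3.8750, -3.8750, 15.1250, -15.1250)

k = lx + ly = 0.2 + 0.18 = 0.3800;  k·ωz = 0.3800·-2 = -0.7600
ω₁ (FL) = (vx − vy − k·ωz)/r = 0.3100/0.08 = 3.8750
ω₂ (FR) = (vx + vy + k·ωz)/r = -0.3100/0.08 = -3.8750
ω₃ (RL) = (vx + vy − k·ωz)/r = 1.2100/0.08 = 15.1250
ω₄ (RR) = (vx − vy + k·ωz)/r = -1.2100/0.08 = -15.1250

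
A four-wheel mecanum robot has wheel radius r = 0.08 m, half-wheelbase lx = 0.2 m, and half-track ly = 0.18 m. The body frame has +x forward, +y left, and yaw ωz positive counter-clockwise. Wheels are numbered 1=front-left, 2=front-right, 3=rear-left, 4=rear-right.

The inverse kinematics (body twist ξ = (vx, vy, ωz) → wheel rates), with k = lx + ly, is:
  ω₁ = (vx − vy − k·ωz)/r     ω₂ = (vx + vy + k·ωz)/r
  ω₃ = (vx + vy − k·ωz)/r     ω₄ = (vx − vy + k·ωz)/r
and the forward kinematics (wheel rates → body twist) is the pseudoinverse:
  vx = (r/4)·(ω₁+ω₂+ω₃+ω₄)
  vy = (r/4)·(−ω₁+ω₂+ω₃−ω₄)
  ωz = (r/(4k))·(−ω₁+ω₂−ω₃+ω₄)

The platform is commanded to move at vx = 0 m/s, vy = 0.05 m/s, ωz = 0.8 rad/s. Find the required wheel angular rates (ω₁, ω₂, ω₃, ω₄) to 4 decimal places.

k = lx + ly = 0.2 + 0.18 = 0.3800;  k·ωz = 0.3800·0.8 = 0.3040
ω₁ (FL) = (vx − vy − k·ωz)/r = -0.3540/0.08 = -4.4250
ω₂ (FR) = (vx + vy + k·ωz)/r = 0.3540/0.08 = 4.4250
ω₃ (RL) = (vx + vy − k·ωz)/r = -0.2540/0.08 = -3.1750
ω₄ (RR) = (vx − vy + k·ωz)/r = 0.2540/0.08 = 3.1750

(-4.4250, 4.4250, -3.1750, 3.1750)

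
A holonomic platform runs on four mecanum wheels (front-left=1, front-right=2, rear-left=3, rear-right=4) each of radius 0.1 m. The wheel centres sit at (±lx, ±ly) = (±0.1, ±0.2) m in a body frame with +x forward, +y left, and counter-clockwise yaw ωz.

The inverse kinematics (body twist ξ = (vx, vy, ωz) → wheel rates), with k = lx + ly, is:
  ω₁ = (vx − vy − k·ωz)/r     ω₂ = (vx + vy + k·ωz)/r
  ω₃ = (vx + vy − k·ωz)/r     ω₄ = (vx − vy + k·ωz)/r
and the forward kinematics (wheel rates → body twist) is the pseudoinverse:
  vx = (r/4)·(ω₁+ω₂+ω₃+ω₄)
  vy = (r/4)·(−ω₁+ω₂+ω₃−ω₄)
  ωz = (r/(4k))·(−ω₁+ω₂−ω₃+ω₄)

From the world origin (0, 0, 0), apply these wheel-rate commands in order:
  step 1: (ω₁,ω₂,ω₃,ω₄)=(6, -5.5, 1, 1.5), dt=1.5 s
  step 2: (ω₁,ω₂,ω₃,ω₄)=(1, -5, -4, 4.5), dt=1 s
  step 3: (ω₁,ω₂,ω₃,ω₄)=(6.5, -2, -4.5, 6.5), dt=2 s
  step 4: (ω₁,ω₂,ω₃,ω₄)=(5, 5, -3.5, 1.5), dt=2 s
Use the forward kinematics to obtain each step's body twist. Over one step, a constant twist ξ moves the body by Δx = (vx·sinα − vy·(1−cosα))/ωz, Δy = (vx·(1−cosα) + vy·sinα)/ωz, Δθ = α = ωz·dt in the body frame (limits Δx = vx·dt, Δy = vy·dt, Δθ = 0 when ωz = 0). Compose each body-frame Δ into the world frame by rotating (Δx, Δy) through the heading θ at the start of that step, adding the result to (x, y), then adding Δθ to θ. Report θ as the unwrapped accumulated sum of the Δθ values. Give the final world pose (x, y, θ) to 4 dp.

step 1: ξ=(vx,vy,ωz)=(0.0750, -0.3000, -0.9167), dt=1.5 → body Δ=(-0.1833, -0.3869, -1.3750) → world pose (-0.1833, -0.3869, -1.3750)
step 2: ξ=(vx,vy,ωz)=(-0.0875, -0.3625, 0.2083), dt=1.0 → body Δ=(-0.0492, -0.3690, 0.2083) → world pose (-0.5548, -0.4104, -1.1667)
step 3: ξ=(vx,vy,ωz)=(0.1625, -0.4875, 0.2083), dt=2.0 → body Δ=(0.5159, -0.8803, 0.4167) → world pose (-1.1614, -1.2309, -0.7500)
step 4: ξ=(vx,vy,ωz)=(0.2000, -0.1250, 0.4167), dt=2.0 → body Δ=(0.4536, -0.0648, 0.8333) → world pose (-0.8737, -1.5875, 0.0833)

(-0.8737, -1.5875, 0.0833)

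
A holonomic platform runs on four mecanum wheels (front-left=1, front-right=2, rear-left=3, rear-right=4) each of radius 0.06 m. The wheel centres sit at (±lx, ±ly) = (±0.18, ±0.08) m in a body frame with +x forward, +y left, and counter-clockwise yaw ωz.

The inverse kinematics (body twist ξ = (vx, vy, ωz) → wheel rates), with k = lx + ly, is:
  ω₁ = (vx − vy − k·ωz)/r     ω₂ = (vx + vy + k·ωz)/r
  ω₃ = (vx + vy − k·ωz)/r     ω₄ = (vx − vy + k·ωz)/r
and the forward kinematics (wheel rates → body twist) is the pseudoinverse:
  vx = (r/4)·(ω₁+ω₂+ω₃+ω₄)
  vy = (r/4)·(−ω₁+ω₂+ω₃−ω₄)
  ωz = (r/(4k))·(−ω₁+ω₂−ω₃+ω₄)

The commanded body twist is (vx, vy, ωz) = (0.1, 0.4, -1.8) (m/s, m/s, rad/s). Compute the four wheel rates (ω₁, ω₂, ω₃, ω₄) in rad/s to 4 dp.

k = lx + ly = 0.18 + 0.08 = 0.2600;  k·ωz = 0.2600·-1.8 = -0.4680
ω₁ (FL) = (vx − vy − k·ωz)/r = 0.1680/0.06 = 2.8000
ω₂ (FR) = (vx + vy + k·ωz)/r = 0.0320/0.06 = 0.5333
ω₃ (RL) = (vx + vy − k·ωz)/r = 0.9680/0.06 = 16.1333
ω₄ (RR) = (vx − vy + k·ωz)/r = -0.7680/0.06 = -12.8000

(2.8000, 0.5333, 16.1333, -12.8000)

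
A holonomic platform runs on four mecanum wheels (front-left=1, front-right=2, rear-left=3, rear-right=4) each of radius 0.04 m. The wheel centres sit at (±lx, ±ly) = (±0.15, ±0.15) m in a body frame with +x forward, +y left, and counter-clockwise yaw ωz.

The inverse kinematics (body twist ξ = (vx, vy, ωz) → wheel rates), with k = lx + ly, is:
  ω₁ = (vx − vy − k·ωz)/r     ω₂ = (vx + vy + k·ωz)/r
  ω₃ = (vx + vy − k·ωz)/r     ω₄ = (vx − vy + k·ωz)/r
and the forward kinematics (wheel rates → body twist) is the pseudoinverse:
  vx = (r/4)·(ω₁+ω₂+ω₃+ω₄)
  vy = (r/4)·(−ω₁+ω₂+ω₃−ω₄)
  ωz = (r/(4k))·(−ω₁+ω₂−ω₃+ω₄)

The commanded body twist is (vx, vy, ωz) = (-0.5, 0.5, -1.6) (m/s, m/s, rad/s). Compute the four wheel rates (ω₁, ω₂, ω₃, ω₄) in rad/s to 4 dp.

(-13.0000, -12.0000, 12.0000, -37.0000)

k = lx + ly = 0.15 + 0.15 = 0.3000;  k·ωz = 0.3000·-1.6 = -0.4800
ω₁ (FL) = (vx − vy − k·ωz)/r = -0.5200/0.04 = -13.0000
ω₂ (FR) = (vx + vy + k·ωz)/r = -0.4800/0.04 = -12.0000
ω₃ (RL) = (vx + vy − k·ωz)/r = 0.4800/0.04 = 12.0000
ω₄ (RR) = (vx − vy + k·ωz)/r = -1.4800/0.04 = -37.0000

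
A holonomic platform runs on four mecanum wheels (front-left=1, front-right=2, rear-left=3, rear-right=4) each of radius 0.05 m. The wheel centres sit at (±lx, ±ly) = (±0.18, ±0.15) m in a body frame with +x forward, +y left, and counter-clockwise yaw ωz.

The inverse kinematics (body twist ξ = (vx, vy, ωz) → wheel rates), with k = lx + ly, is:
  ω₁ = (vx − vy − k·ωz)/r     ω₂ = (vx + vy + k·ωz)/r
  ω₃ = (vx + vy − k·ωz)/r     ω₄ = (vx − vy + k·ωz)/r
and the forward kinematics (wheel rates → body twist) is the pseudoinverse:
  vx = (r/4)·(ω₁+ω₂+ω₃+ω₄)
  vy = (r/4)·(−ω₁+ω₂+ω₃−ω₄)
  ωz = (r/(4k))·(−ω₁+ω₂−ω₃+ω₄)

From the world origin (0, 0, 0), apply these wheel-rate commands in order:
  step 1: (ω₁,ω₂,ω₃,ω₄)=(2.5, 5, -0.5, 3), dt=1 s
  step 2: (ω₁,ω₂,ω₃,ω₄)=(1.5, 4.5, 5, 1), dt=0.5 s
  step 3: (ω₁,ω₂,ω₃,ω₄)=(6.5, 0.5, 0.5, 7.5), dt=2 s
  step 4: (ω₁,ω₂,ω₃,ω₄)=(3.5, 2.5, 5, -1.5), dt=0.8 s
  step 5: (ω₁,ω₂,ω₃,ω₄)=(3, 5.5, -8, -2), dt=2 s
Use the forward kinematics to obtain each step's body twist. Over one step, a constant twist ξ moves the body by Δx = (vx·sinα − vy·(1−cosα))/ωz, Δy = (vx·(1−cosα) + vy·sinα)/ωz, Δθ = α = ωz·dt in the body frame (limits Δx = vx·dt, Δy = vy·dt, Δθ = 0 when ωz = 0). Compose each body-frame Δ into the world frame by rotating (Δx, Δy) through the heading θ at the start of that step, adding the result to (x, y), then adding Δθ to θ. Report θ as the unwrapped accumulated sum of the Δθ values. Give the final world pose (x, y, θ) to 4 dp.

step 1: ξ=(vx,vy,ωz)=(0.1250, -0.0125, 0.2273), dt=1.0 → body Δ=(0.1253, 0.0018, 0.2273) → world pose (0.1253, 0.0018, 0.2273)
step 2: ξ=(vx,vy,ωz)=(0.1500, 0.0875, -0.0379), dt=0.5 → body Δ=(0.0754, 0.0430, -0.0189) → world pose (0.1891, 0.0607, 0.2083)
step 3: ξ=(vx,vy,ωz)=(0.1875, -0.1625, 0.0379), dt=2.0 → body Δ=(0.3869, -0.3105, 0.0758) → world pose (0.6319, -0.1631, 0.2841)
step 4: ξ=(vx,vy,ωz)=(0.1187, 0.0688, -0.2841), dt=0.8 → body Δ=(0.1004, 0.0438, -0.2273) → world pose (0.7160, -0.0929, 0.0568)
step 5: ξ=(vx,vy,ωz)=(-0.0187, -0.0438, 0.3220), dt=2.0 → body Δ=(-0.0077, -0.0932, 0.6439) → world pose (0.7136, -0.1864, 0.7008)

(0.7136, -0.1864, 0.7008)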